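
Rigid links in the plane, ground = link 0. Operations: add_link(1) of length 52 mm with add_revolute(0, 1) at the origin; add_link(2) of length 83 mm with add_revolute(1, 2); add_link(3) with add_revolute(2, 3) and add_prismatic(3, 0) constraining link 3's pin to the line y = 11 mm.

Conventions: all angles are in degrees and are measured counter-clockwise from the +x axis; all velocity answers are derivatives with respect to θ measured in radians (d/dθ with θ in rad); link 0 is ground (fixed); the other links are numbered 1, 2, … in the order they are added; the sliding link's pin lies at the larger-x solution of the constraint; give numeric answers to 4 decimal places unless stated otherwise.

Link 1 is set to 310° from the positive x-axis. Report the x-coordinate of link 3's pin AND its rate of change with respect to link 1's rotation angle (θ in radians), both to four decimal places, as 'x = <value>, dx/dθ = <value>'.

geometry: r = 52 mm, L = 83 mm, e = 11 mm
crank pin P = (r cos θ, r sin θ) = (33.424956, -39.834311)
h = r sin θ − e = -39.834311 − 11 = -50.834311
x = r cos θ + √(L² − h²) = 33.424956 + 65.611530 = 99.036485
dx/dθ = −r sin θ − h·r cos θ/√(L² − h²) (θ in radians; h = -50.834311) = 65.731201

x = 99.0365, dx/dθ = 65.7312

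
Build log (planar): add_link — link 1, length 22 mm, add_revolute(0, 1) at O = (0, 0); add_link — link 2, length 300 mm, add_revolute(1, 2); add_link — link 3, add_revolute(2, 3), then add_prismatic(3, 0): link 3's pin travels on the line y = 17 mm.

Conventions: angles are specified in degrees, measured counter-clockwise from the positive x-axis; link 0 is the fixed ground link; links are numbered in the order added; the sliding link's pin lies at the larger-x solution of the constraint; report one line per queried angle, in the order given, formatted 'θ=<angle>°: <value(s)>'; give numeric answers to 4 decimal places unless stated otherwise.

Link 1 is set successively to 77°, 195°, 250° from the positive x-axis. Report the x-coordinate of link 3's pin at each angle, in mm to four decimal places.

geometry: r = 22 mm, L = 300 mm, e = 17 mm
θ=77°: crank pin P = (r cos θ, r sin θ) = (4.948923, 21.436141)
θ=77°: h = r sin θ − e = 21.436141 − 17 = 4.436141
θ=77°: x = r cos θ + √(L² − h²) = 4.948923 + 299.967199 = 304.916122
θ=195°: crank pin P = (r cos θ, r sin θ) = (-21.250368, -5.694019)
θ=195°: h = r sin θ − e = -5.694019 − 17 = -22.694019
θ=195°: x = r cos θ + √(L² − h²) = -21.250368 + 299.140404 = 277.890036
θ=250°: crank pin P = (r cos θ, r sin θ) = (-7.524443, -20.673238)
θ=250°: h = r sin θ − e = -20.673238 − 17 = -37.673238
θ=250°: x = r cos θ + √(L² − h²) = -7.524443 + 297.625145 = 290.100702

θ=77°: 304.9161
θ=195°: 277.8900
θ=250°: 290.1007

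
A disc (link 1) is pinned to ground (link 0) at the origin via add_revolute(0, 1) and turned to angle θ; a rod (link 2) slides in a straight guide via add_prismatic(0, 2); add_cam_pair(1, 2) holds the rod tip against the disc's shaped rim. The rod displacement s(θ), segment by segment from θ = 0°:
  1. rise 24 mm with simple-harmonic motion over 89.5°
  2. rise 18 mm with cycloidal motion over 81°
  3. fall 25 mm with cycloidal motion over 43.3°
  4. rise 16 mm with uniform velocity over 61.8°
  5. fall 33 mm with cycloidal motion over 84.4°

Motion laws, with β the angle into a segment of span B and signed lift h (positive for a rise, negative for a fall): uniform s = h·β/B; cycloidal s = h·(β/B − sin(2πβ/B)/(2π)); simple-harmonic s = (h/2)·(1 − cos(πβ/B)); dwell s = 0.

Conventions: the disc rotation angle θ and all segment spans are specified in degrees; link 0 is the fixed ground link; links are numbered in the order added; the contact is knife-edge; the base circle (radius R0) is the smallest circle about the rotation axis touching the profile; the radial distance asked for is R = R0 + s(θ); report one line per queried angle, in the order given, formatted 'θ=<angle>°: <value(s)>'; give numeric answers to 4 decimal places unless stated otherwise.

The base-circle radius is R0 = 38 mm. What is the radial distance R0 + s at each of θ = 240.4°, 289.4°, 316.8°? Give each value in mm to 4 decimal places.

segment 1 (0° to 89.5°, simple-harmonic, h = 24) is passed completely: s = 0.0000 + (24) = 24.0000
segment 2 (89.5° to 170.5°, cycloidal, h = 18) is passed completely: s = 24.0000 + (18) = 42.0000
segment 3 (170.5° to 213.8°, cycloidal, h = -25) is passed completely: s = 42.0000 + (-25) = 17.0000
θ = 240.4° falls in segment 4 (213.8° to 275.6°, uniform, h = 16): β = 240.4 − 213.8 = 26.6°, B = 61.8°; Δs = 16·26.6/61.8 = 6.8867; s = 17.0000 + 6.8867 = 23.8867
segment 4 (213.8° to 275.6°, uniform, h = 16) is passed completely: s = 17.0000 + (16) = 33.0000
θ = 289.4° falls in segment 5 (275.6° to 360°, cycloidal, h = -33): β = 289.4 − 275.6 = 13.8°, B = 84.4°; Δs = -33·(0.1635 − sin(2π·0.1635)/(2π)) = -0.9003; s = 33.0000 − 0.9003 = 32.0997
θ = 316.8° falls in segment 5 (275.6° to 360°, cycloidal, h = -33): β = 316.8 − 275.6 = 41.2°, B = 84.4°; Δs = -33·(0.4882 − sin(2π·0.4882)/(2π)) = -15.7184; s = 33.0000 − 15.7184 = 17.2816
θ=240.4°: R = R0 + s = 38 + 23.8867 = 61.8867
θ=289.4°: R = R0 + s = 38 + 32.0997 = 70.0997
θ=316.8°: R = R0 + s = 38 + 17.2816 = 55.2816

θ=240.4°: 61.8867
θ=289.4°: 70.0997
θ=316.8°: 55.2816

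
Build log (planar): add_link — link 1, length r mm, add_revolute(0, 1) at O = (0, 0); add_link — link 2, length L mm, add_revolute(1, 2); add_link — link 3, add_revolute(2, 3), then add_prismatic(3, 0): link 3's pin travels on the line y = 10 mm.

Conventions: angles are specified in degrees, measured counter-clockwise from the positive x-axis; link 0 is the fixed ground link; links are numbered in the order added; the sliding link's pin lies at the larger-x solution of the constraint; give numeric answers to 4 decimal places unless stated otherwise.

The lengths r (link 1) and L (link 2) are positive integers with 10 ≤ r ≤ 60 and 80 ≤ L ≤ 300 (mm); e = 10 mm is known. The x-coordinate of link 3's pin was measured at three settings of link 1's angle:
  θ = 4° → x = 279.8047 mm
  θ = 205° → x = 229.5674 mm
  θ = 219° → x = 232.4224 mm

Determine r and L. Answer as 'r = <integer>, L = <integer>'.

constraint per measurement: (x − r cos θ)² + (r sin θ − e)² = L²
subtracting the θ₁ and θ₂ equations cancels the r² and L² terms:
r = (x₁² − x₂²) / (2[(x₁cos θ₁ + e sin θ₁) − (x₂cos θ₂ + e sin θ₂)]) = 26.0000 → r = 26
L² = (x₁ − r cos θ₁)² + (r sin θ₁ − e)² = 64515.9951 → L = 254.0000 → L = 254
check at θ₃=219°: x = 232.4224 (printed 232.4224) ✓

r = 26, L = 254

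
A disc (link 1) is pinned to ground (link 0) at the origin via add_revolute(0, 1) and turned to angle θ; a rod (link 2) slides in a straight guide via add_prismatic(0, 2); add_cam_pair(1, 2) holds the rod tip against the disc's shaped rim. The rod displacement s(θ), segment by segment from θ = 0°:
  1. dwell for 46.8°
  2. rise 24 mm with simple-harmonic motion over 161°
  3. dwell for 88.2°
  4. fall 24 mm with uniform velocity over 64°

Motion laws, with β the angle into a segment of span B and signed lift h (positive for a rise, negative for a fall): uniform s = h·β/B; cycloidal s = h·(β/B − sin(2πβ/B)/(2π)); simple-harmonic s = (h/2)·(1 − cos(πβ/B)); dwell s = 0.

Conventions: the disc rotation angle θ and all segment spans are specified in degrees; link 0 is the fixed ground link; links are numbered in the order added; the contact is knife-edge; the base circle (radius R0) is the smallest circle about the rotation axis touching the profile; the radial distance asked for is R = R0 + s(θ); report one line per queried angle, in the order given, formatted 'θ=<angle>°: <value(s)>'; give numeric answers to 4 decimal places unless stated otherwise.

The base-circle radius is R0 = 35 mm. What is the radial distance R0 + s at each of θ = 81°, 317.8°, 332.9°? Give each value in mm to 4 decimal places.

segment 1 (0° to 46.8°, dwell): s unchanged at 0.0000
θ = 81° falls in segment 2 (46.8° to 207.8°, simple-harmonic, h = 24): β = 81 − 46.8 = 34.2°, B = 161°; Δs = 24/2·(1 − cos(π·0.2124)) = 2.5744; s = 0.0000 + 2.5744 = 2.5744
segment 2 (46.8° to 207.8°, simple-harmonic, h = 24) is passed completely: s = 0.0000 + (24) = 24.0000
segment 3 (207.8° to 296°, dwell): s unchanged at 24.0000
θ = 317.8° falls in segment 4 (296° to 360°, uniform, h = -24): β = 317.8 − 296 = 21.8°, B = 64°; Δs = -24·21.8/64 = -8.1750; s = 24.0000 − 8.1750 = 15.8250
θ = 332.9° falls in segment 4 (296° to 360°, uniform, h = -24): β = 332.9 − 296 = 36.9°, B = 64°; Δs = -24·36.9/64 = -13.8375; s = 24.0000 − 13.8375 = 10.1625
θ=81°: R = R0 + s = 35 + 2.5744 = 37.5744
θ=317.8°: R = R0 + s = 35 + 15.8250 = 50.8250
θ=332.9°: R = R0 + s = 35 + 10.1625 = 45.1625

θ=81°: 37.5744
θ=317.8°: 50.8250
θ=332.9°: 45.1625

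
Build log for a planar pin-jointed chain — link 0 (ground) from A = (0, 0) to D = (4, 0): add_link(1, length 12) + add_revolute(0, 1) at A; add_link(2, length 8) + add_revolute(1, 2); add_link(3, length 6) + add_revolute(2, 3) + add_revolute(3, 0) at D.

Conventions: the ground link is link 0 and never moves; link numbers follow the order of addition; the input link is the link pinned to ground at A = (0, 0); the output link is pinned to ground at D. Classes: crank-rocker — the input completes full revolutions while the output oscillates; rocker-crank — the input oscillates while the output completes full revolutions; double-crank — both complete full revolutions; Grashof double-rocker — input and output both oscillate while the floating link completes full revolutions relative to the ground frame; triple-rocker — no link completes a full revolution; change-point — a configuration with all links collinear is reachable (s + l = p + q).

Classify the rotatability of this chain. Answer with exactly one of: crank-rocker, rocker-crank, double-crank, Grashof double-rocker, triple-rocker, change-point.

lengths: ground=4, input=12, coupler=8, output=6
sorted: s=4 (shortest), l=12 (longest), p+q=14
s + l = 16 vs p + q = 14
s + l > p + q → non-Grashof → no link fully rotates → triple-rocker

triple-rocker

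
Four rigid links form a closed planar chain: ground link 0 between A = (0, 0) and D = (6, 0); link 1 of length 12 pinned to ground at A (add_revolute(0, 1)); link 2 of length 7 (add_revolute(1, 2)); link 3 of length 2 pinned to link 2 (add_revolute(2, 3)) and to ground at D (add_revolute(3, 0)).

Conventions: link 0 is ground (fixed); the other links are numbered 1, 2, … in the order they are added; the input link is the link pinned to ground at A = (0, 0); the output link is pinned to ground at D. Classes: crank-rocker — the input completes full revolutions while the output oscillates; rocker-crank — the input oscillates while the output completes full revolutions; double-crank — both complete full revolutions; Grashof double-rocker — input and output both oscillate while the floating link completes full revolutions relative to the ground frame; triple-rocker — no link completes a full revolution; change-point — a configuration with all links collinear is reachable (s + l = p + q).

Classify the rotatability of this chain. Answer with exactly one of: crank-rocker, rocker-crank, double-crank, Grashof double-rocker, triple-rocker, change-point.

lengths: ground=6, input=12, coupler=7, output=2
sorted: s=2 (shortest), l=12 (longest), p+q=13
s + l = 14 vs p + q = 13
s + l > p + q → non-Grashof → no link fully rotates → triple-rocker

triple-rocker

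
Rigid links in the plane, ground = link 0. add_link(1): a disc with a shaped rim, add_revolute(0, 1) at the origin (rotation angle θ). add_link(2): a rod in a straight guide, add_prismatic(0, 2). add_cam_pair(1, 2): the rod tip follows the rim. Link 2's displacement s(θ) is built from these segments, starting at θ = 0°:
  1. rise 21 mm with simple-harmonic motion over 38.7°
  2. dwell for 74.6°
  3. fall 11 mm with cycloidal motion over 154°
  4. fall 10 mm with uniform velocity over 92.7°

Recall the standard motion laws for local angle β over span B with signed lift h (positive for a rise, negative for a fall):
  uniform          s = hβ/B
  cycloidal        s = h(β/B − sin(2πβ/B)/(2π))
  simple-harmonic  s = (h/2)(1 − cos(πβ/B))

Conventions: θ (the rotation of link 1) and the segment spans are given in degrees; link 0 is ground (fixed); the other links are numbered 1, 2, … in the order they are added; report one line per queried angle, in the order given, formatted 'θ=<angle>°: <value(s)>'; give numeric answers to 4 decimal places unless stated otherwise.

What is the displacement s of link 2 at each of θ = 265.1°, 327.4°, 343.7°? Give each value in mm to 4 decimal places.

segment 1 (0° to 38.7°, simple-harmonic, h = 21) is passed completely: s = 0.0000 + (21) = 21.0000
segment 2 (38.7° to 113.3°, dwell): s unchanged at 21.0000
θ = 265.1° falls in segment 3 (113.3° to 267.3°, cycloidal, h = -11): β = 265.1 − 113.3 = 151.8°, B = 154°; Δs = -11·(0.9857 − sin(2π·0.9857)/(2π)) = -10.9998; s = 21.0000 − 10.9998 = 10.0002
segment 3 (113.3° to 267.3°, cycloidal, h = -11) is passed completely: s = 21.0000 + (-11) = 10.0000
θ = 327.4° falls in segment 4 (267.3° to 360°, uniform, h = -10): β = 327.4 − 267.3 = 60.1°, B = 92.7°; Δs = -10·60.1/92.7 = -6.4833; s = 10.0000 − 6.4833 = 3.5167
θ = 343.7° falls in segment 4 (267.3° to 360°, uniform, h = -10): β = 343.7 − 267.3 = 76.4°, B = 92.7°; Δs = -10·76.4/92.7 = -8.2416; s = 10.0000 − 8.2416 = 1.7584

θ=265.1°: 10.0002
θ=327.4°: 3.5167
θ=343.7°: 1.7584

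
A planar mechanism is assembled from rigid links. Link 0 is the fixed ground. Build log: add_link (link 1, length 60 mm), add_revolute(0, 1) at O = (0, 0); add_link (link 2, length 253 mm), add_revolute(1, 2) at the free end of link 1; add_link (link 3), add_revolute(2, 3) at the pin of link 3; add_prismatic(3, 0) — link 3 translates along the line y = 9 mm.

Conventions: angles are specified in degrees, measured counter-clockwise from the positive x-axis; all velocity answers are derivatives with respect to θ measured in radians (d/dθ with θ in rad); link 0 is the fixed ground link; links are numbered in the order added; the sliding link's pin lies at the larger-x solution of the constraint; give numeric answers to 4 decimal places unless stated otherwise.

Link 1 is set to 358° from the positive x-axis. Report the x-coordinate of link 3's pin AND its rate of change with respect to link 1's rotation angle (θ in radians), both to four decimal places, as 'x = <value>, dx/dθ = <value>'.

geometry: r = 60 mm, L = 253 mm, e = 9 mm
crank pin P = (r cos θ, r sin θ) = (59.963450, -2.093970)
h = r sin θ − e = -2.093970 − 9 = -11.093970
x = r cos θ + √(L² − h²) = 59.963450 + 252.756649 = 312.720099
dx/dθ = −r sin θ − h·r cos θ/√(L² − h²) (θ in radians; h = -11.093970) = 4.725880

x = 312.7201, dx/dθ = 4.7259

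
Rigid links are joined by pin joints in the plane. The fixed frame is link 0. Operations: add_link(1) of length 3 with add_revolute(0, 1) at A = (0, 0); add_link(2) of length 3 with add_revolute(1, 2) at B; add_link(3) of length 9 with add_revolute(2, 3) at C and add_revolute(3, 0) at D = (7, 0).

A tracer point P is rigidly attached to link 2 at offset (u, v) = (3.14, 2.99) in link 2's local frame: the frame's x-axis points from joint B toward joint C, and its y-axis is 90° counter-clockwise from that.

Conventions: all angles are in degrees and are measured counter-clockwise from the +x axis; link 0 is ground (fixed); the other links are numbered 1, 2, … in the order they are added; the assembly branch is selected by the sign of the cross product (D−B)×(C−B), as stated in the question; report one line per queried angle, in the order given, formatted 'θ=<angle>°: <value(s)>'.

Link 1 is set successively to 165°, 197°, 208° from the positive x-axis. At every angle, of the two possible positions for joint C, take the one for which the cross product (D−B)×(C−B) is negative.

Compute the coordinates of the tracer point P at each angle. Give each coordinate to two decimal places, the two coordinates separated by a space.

A=(0,0), D=(7.00,0)
θ=165°: B = A + 3.00·(cos165°, sin165°) = (-2.8978, 0.7765)
θ=165°: |BD| = 9.9282
θ=165°: circle(B,3.00) ∩ circle(D,9.00): a=1.3381, h=2.6851
θ=165°:   candidates: C₊=(-1.3538,3.3487) cross=26.658; C₋=(-1.7738,-2.0050) cross=-26.658
θ=165°:   branch - wants cross < 0 → take C=(-1.7738,-2.0050) (cross=-26.658)
θ=165°: ex = (C−B)/|BC| = (0.3747,-0.9272); ey = (0.9272,0.3747)
θ=165°: P = B + 3.14·ex + 2.99·ey = (1.0509,-1.0146)
θ=197°: B = A + 3.00·(cos197°, sin197°) = (-2.8689, -0.8771)
θ=197°: |BD| = 9.9078
θ=197°: circle(B,3.00) ∩ circle(D,9.00): a=1.3204, h=2.6938
θ=197°:   candidates: C₊=(-1.7922,1.9230) cross=26.690; C₋=(-1.3152,-3.4434) cross=-26.690
θ=197°:   branch - wants cross < 0 → take C=(-1.3152,-3.4434) (cross=-26.690)
θ=197°: ex = (C−B)/|BC| = (0.5179,-0.8554); ey = (0.8554,0.5179)
θ=197°: P = B + 3.14·ex + 2.99·ey = (1.3151,-2.0147)
θ=208°: B = A + 3.00·(cos208°, sin208°) = (-2.6488, -1.4084)
θ=208°: |BD| = 9.7511
θ=208°: circle(B,3.00) ∩ circle(D,9.00): a=1.1837, h=2.7566
θ=208°:   candidates: C₊=(-1.8758,1.4903) cross=26.880; C₋=(-1.0794,-3.9652) cross=-26.880
θ=208°:   branch - wants cross < 0 → take C=(-1.0794,-3.9652) (cross=-26.880)
θ=208°: ex = (C−B)/|BC| = (0.5231,-0.8523); ey = (0.8523,0.5231)
θ=208°: P = B + 3.14·ex + 2.99·ey = (1.5420,-2.5203)

θ=165°: 1.05 -1.01
θ=197°: 1.32 -2.01
θ=208°: 1.54 -2.52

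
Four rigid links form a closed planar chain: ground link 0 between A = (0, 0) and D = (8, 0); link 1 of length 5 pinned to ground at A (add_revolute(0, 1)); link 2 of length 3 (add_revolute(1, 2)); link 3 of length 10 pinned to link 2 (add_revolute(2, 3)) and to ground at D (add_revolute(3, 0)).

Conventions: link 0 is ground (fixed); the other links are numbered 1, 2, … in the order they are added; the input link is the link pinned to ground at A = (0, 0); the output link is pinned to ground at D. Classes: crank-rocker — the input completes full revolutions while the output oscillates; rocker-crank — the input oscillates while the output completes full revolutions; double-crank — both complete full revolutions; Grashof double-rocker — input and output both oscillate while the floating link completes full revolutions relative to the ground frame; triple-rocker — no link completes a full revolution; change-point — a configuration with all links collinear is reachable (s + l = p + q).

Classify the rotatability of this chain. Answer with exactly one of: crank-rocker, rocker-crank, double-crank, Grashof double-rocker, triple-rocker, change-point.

lengths: ground=8, input=5, coupler=3, output=10
sorted: s=3 (shortest), l=10 (longest), p+q=13
s + l = 13 vs p + q = 13
s + l = p + q → change-point (collinear configuration reachable)

change-point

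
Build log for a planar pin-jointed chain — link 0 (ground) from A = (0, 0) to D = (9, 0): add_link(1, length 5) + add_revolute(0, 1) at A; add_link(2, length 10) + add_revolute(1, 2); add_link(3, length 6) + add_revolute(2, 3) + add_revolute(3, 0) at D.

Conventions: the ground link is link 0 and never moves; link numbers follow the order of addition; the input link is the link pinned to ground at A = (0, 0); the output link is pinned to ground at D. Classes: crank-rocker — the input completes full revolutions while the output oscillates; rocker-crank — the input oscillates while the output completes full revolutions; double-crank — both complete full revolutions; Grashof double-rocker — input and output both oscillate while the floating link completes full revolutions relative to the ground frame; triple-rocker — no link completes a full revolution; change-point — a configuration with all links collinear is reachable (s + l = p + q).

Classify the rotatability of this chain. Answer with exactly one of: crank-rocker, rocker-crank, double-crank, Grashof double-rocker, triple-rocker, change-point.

lengths: ground=9, input=5, coupler=10, output=6
sorted: s=5 (shortest), l=10 (longest), p+q=15
s + l = 15 vs p + q = 15
s + l = p + q → change-point (collinear configuration reachable)

change-point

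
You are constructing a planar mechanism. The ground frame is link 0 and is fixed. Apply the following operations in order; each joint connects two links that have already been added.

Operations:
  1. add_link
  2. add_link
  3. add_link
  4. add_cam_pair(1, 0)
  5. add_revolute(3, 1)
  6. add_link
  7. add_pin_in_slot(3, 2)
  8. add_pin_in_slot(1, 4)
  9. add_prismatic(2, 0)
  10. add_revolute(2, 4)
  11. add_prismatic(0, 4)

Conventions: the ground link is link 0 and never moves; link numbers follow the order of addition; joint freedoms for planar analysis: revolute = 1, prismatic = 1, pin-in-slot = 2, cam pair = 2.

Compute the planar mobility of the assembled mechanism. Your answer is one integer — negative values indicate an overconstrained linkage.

ground; <1,0,0>
#1 <2,0,0>
#2 <3,0,0>
#3 <4,0,0>
C:1↔0 J2 <4,0,1>
R:3↔1 J1 <4,1,1>
#4 <5,1,1>
PS:3↔2 J2 <5,1,2>
PS:1↔4 J2 <5,1,3>
P:2↔0 J1 <5,2,3>
R:2↔4 J1 <5,3,3>
P:0↔4 J1 <5,4,3>
3×4 − 2×4 − 1×3 = 1

M = 1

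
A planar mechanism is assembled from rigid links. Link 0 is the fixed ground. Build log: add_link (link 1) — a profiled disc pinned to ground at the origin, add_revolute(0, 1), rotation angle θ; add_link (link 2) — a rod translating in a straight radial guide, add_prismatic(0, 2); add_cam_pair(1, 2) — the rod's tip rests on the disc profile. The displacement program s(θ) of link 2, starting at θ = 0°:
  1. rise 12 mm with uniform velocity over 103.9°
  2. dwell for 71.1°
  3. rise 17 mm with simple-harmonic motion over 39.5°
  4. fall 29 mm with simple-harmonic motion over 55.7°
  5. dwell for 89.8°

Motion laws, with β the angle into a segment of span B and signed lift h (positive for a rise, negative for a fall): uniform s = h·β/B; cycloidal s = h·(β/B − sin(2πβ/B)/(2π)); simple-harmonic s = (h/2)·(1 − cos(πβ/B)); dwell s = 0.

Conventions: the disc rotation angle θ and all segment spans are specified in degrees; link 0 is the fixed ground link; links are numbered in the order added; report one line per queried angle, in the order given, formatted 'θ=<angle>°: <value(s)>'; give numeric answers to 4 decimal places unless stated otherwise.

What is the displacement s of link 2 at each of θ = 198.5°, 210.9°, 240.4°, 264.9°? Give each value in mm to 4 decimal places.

seg 1 [0°–103.9°] uniform, h=12: full span → s += 12 → s = 12.0000
seg 2 [103.9°–175°] dwell: s stays 12.0000
seg 3 [175°–214.5°] simple-harmonic, h=17: θ=198.5° here. β=23.5, B=39.5. 17/2·(1 − cos(π·0.5949)) = 10.9977 → s = 22.9977
seg 3 [175°–214.5°] simple-harmonic, h=17: θ=210.9° here. β=35.9, B=39.5. 17/2·(1 − cos(π·0.9089)) = 16.6540 → s = 28.6540
seg 3 [175°–214.5°] simple-harmonic, h=17: full span → s += 17 → s = 29.0000
seg 4 [214.5°–270.2°] simple-harmonic, h=-29: θ=240.4° here. β=25.9, B=55.7. -29/2·(1 − cos(π·0.4650)) = -12.9084 → s = 16.0916
seg 4 [214.5°–270.2°] simple-harmonic, h=-29: θ=264.9° here. β=50.4, B=55.7. -29/2·(1 − cos(π·0.9048)) = -28.3570 → s = 0.6430

θ=198.5°: 22.9977
θ=210.9°: 28.6540
θ=240.4°: 16.0916
θ=264.9°: 0.6430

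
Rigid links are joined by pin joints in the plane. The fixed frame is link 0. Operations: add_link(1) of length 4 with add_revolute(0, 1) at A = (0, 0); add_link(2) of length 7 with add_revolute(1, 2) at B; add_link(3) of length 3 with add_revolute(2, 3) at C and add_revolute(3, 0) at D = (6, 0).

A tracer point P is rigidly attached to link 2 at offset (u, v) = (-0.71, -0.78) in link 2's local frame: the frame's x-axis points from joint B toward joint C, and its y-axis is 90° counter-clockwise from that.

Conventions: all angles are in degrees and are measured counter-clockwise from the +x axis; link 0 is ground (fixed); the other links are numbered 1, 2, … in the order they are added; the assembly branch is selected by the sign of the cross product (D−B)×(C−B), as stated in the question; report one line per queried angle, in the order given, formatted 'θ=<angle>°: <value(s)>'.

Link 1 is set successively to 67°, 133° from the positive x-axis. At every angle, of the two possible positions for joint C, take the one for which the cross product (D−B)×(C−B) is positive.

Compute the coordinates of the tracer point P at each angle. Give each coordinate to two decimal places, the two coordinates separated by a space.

A=(0,0), D=(6.00,0)
θ=67°: B = A + 4.00·(cos67°, sin67°) = (1.5629, 3.6820)
θ=67°: |BD| = 5.7658
θ=67°: circle(B,7.00) ∩ circle(D,3.00): a=6.3516, h=2.9423
θ=67°:   candidates: C₊=(8.3297,1.8901) cross=16.965; C₋=(4.5719,-2.6383) cross=-16.965
θ=67°:   branch + wants cross > 0 → take C=(8.3297,1.8901) (cross=16.965)
θ=67°: ex = (C−B)/|BC| = (0.9667,-0.2560); ey = (0.2560,0.9667)
θ=67°: P = B + -0.71·ex + -0.78·ey = (0.6769,3.1098)
θ=133°: B = A + 4.00·(cos133°, sin133°) = (-2.7280, 2.9254)
θ=133°: |BD| = 9.2052
θ=133°: circle(B,7.00) ∩ circle(D,3.00): a=6.7753, h=1.7594
θ=133°:   candidates: C₊=(4.2552,2.4404) cross=16.196; C₋=(3.1369,-0.8960) cross=-16.196
θ=133°:   branch + wants cross > 0 → take C=(4.2552,2.4404) (cross=16.196)
θ=133°: ex = (C−B)/|BC| = (0.9976,-0.0693); ey = (0.0693,0.9976)
θ=133°: P = B + -0.71·ex + -0.78·ey = (-3.4903,2.1965)

θ=67°: 0.68 3.11
θ=133°: -3.49 2.20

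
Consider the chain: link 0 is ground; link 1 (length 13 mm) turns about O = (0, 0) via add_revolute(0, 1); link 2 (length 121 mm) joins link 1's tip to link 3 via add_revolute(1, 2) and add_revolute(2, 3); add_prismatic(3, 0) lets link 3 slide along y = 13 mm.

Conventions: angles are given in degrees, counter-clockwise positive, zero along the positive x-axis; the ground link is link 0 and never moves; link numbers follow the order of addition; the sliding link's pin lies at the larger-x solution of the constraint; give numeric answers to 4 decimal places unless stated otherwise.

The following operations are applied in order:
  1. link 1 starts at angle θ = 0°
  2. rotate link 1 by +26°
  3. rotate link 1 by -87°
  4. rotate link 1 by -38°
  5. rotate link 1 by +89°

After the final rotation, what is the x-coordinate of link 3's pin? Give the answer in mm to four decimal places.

geometry: r = 13 mm, L = 121 mm, e = 13 mm; θ starts at 0°
rotate link 1 by +26°: θ ← 0° +26° = 26°
rotate link 1 by -87°: θ ← 26° -87° = -61°
rotate link 1 by -38°: θ ← -61° -38° = -99°
rotate link 1 by +89°: θ ← -99° +89° = -10°
crank pin P = (r cos θ, r sin θ) = (12.802501, -2.257426)
h = r sin θ − e = -2.257426 − 13 = -15.257426
x = r cos θ + √(L² − h²) = 12.802501 + 120.034207 = 132.836708

132.8367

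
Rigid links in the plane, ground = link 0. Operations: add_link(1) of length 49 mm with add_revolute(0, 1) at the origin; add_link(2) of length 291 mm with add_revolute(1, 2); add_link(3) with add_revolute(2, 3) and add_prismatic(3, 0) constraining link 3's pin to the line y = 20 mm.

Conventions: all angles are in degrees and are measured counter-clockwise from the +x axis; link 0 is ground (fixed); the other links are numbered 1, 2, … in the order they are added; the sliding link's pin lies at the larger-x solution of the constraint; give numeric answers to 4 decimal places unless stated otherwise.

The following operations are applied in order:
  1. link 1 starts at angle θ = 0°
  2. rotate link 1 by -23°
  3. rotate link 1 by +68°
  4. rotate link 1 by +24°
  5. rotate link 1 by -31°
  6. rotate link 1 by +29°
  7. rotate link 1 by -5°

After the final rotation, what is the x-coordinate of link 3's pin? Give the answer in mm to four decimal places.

geometry: r = 49 mm, L = 291 mm, e = 20 mm; θ starts at 0°
rotate link 1 by -23°: θ ← 0° -23° = -23°
rotate link 1 by +68°: θ ← -23° +68° = 45°
rotate link 1 by +24°: θ ← 45° +24° = 69°
rotate link 1 by -31°: θ ← 69° -31° = 38°
rotate link 1 by +29°: θ ← 38° +29° = 67°
rotate link 1 by -5°: θ ← 67° -5° = 62°
crank pin P = (r cos θ, r sin θ) = (23.004107, 43.264432)
h = r sin θ − e = 43.264432 − 20 = 23.264432
x = r cos θ + √(L² − h²) = 23.004107 + 290.068554 = 313.072661

313.0727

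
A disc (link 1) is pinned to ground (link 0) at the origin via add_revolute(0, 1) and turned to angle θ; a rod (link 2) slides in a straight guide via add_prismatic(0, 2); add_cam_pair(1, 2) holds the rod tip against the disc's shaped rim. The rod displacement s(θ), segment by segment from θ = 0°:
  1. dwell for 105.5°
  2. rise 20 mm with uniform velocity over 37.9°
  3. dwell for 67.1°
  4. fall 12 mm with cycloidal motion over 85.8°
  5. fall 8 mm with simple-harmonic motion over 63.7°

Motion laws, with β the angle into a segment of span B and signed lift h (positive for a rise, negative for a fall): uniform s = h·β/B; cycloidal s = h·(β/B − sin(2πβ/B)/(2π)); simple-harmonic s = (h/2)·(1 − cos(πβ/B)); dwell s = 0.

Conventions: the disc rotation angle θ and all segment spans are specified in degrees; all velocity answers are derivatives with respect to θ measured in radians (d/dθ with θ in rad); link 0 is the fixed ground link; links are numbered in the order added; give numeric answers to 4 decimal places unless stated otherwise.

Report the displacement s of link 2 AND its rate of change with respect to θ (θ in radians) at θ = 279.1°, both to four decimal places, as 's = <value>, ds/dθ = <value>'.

segment 1 (0° to 105.5°, dwell): s unchanged at 0.0000
segment 2 (105.5° to 143.4°, uniform, h = 20) is passed completely: s = 0.0000 + (20) = 20.0000
segment 3 (143.4° to 210.5°, dwell): s unchanged at 20.0000
θ = 279.1° falls in segment 4 (210.5° to 296.3°, cycloidal, h = -12): β = 279.1 − 210.5 = 68.6°, B = 85.8°; Δs = -12·(0.7995 − sin(2π·0.7995)/(2π)) = -11.4125; s = 20.0000 − 11.4125 = 8.5875
velocity in seg [210.5°–296.3°] (cycloidal), θ in radians: β = 68.6° = 1.1973 rad, B = 85.8° = 1.4975 rad; ds/dθ = (h/B)(1 − cos(2πβ/B)) = ((-12)/1.4975)(1 − cos(2π·0.7995)) = -5.559455 mm/rad

s = 8.5875, ds/dθ = -5.5595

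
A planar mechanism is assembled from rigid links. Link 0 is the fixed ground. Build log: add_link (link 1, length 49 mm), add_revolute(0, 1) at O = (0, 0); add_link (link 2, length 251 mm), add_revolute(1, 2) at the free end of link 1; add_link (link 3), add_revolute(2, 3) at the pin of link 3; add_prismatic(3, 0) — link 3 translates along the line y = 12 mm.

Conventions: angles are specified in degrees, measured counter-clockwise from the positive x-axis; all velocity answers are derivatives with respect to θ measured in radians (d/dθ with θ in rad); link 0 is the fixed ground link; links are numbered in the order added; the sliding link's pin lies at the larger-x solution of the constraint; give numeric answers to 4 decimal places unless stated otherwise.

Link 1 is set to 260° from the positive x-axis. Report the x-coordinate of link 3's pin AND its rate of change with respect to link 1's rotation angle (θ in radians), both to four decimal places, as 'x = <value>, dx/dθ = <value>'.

geometry: r = 49 mm, L = 251 mm, e = 12 mm
crank pin P = (r cos θ, r sin θ) = (-8.508761, -48.255580)
h = r sin θ − e = -48.255580 − 12 = -60.255580
x = r cos θ + √(L² − h²) = -8.508761 + 243.660143 = 235.151382
dx/dθ = −r sin θ − h·r cos θ/√(L² − h²) (θ in radians; h = -60.255580) = 46.151418

x = 235.1514, dx/dθ = 46.1514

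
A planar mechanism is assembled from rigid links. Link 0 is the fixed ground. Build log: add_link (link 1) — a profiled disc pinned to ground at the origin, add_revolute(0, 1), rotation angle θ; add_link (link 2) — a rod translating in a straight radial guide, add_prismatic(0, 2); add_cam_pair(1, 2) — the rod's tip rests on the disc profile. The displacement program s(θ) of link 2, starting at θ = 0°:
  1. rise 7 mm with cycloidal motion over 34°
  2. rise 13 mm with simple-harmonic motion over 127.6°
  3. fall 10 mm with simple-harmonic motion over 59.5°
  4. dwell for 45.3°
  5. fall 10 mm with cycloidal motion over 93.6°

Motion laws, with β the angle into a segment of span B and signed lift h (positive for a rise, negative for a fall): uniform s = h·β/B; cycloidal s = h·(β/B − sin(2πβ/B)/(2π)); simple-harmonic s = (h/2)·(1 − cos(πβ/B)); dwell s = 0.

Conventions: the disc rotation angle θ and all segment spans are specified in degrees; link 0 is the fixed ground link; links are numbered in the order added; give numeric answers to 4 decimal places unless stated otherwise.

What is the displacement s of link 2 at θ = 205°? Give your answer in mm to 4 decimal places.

seg 1 [0°–34°] cycloidal, h=7: full span → s += 7 → s = 7.0000
seg 2 [34°–161.6°] simple-harmonic, h=13: full span → s += 13 → s = 20.0000
seg 3 [161.6°–221.1°] simple-harmonic, h=-10: θ=205° here. β=43.4, B=59.5. -10/2·(1 − cos(π·0.7294)) = -8.2996 → s = 11.7004

11.7004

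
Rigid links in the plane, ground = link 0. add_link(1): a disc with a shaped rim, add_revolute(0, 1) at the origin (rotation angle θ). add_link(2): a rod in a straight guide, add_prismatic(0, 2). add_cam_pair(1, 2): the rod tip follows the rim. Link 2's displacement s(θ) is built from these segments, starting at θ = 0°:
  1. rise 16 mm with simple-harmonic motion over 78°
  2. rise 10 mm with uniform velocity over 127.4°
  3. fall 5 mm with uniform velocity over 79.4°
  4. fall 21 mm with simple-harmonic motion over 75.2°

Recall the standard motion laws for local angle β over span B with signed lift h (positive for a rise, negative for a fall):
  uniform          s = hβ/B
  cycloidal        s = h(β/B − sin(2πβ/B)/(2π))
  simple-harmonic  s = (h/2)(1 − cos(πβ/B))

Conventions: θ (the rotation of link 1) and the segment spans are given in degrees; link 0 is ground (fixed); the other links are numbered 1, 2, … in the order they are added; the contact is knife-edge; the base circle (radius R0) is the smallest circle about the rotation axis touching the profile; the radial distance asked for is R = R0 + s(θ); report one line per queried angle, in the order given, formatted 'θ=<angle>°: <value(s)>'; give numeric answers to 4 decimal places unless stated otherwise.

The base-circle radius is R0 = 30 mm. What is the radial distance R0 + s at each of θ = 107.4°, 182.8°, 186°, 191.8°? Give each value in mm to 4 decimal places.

segment 1 (0° to 78°, simple-harmonic, h = 16) is passed completely: s = 0.0000 + (16) = 16.0000
θ = 107.4° falls in segment 2 (78° to 205.4°, uniform, h = 10): β = 107.4 − 78 = 29.4°, B = 127.4°; Δs = 10·29.4/127.4 = 2.3077; s = 16.0000 + 2.3077 = 18.3077
θ = 182.8° falls in segment 2 (78° to 205.4°, uniform, h = 10): β = 182.8 − 78 = 104.8°, B = 127.4°; Δs = 10·104.8/127.4 = 8.2261; s = 16.0000 + 8.2261 = 24.2261
θ = 186° falls in segment 2 (78° to 205.4°, uniform, h = 10): β = 186 − 78 = 108°, B = 127.4°; Δs = 10·108/127.4 = 8.4772; s = 16.0000 + 8.4772 = 24.4772
θ = 191.8° falls in segment 2 (78° to 205.4°, uniform, h = 10): β = 191.8 − 78 = 113.8°, B = 127.4°; Δs = 10·113.8/127.4 = 8.9325; s = 16.0000 + 8.9325 = 24.9325
θ=107.4°: R = R0 + s = 30 + 18.3077 = 48.3077
θ=182.8°: R = R0 + s = 30 + 24.2261 = 54.2261
θ=186°: R = R0 + s = 30 + 24.4772 = 54.4772
θ=191.8°: R = R0 + s = 30 + 24.9325 = 54.9325

θ=107.4°: 48.3077
θ=182.8°: 54.2261
θ=186°: 54.4772
θ=191.8°: 54.9325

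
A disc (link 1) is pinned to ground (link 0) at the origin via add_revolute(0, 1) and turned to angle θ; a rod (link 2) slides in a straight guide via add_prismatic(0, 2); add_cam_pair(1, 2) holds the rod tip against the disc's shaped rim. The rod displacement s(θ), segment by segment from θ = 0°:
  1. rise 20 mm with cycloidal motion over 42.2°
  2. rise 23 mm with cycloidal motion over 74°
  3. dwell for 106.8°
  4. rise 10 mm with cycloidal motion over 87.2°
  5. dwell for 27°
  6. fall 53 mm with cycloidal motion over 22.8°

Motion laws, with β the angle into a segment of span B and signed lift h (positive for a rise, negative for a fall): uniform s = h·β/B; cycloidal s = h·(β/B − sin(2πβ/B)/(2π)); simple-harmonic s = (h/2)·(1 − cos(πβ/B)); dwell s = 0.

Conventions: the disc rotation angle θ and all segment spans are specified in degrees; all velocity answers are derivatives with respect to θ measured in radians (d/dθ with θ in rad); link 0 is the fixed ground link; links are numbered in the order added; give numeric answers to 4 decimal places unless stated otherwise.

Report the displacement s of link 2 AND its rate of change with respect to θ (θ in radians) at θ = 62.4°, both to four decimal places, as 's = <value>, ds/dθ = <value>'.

segment 1 (0° to 42.2°, cycloidal, h = 20) is passed completely: s = 0.0000 + (20) = 20.0000
θ = 62.4° falls in segment 2 (42.2° to 116.2°, cycloidal, h = 23): β = 62.4 − 42.2 = 20.2°, B = 74°; Δs = 23·(0.2730 − sin(2π·0.2730)/(2π)) = 2.6559; s = 20.0000 + 2.6559 = 22.6559
velocity in seg [42.2°–116.2°] (cycloidal), θ in radians: β = 20.2° = 0.3526 rad, B = 74° = 1.2915 rad; ds/dθ = (h/B)(1 − cos(2πβ/B)) = (23/1.2915)(1 − cos(2π·0.2730)) = 20.369720 mm/rad

s = 22.6559, ds/dθ = 20.3697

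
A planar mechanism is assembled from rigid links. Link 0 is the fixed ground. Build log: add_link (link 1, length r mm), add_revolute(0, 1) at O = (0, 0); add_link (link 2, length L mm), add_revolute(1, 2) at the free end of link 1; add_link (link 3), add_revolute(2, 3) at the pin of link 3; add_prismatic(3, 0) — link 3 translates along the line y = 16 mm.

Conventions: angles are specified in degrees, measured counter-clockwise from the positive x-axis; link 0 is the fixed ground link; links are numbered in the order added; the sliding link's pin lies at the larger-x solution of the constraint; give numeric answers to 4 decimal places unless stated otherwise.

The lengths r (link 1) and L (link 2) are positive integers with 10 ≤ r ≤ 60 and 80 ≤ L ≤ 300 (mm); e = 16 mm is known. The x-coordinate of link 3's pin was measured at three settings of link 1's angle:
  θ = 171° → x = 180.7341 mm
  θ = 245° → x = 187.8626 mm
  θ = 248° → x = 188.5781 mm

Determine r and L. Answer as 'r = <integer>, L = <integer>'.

constraint per measurement: (x − r cos θ)² + (r sin θ − e)² = L²
subtracting the θ₁ and θ₂ equations cancels the r² and L² terms:
r = (x₁² − x₂²) / (2[(x₁cos θ₁ + e sin θ₁) − (x₂cos θ₂ + e sin θ₂)]) = 16.0000 → r = 16
L² = (x₁ − r cos θ₁)² + (r sin θ₁ − e)² = 38809.0073 → L = 197.0000 → L = 197
check at θ₃=248°: x = 188.5781 (printed 188.5781) ✓

r = 16, L = 197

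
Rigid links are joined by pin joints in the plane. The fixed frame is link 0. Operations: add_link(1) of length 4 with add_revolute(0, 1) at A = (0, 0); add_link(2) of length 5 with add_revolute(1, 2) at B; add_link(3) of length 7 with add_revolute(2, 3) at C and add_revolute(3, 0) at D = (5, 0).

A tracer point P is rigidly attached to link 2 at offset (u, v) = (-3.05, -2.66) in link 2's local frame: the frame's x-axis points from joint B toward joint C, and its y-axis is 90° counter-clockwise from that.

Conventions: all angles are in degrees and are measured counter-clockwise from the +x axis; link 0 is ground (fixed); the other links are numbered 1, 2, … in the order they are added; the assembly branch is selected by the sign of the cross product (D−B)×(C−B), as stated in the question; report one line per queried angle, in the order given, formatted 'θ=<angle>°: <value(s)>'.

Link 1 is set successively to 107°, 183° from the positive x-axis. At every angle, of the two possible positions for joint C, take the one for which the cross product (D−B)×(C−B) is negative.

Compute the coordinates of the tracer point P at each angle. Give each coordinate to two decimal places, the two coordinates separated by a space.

A=(0,0), D=(5.00,0)
θ=107°: B = A + 4.00·(cos107°, sin107°) = (-1.1695, 3.8252)
θ=107°: |BD| = 7.2591
θ=107°: circle(B,5.00) ∩ circle(D,7.00): a=1.9765, h=4.5928
θ=107°:   candidates: C₊=(2.9305,6.6871) cross=33.340; C₋=(-1.9099,-1.1197) cross=-33.340
θ=107°:   branch - wants cross < 0 → take C=(-1.9099,-1.1197) (cross=-33.340)
θ=107°: ex = (C−B)/|BC| = (-0.1481,-0.9890); ey = (0.9890,-0.1481)
θ=107°: P = B + -3.05·ex + -2.66·ey = (-3.3485,7.2355)
θ=183°: B = A + 4.00·(cos183°, sin183°) = (-3.9945, -0.2093)
θ=183°: |BD| = 8.9970
θ=183°: circle(B,5.00) ∩ circle(D,7.00): a=3.1647, h=3.8710
θ=183°:   candidates: C₊=(-0.9208,3.7343) cross=34.827; C₋=(-0.7406,-4.0057) cross=-34.827
θ=183°:   branch - wants cross < 0 → take C=(-0.7406,-4.0057) (cross=-34.827)
θ=183°: ex = (C−B)/|BC| = (0.6508,-0.7593); ey = (0.7593,0.6508)
θ=183°: P = B + -3.05·ex + -2.66·ey = (-7.9990,0.3753)

θ=107°: -3.35 7.24
θ=183°: -8.00 0.38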